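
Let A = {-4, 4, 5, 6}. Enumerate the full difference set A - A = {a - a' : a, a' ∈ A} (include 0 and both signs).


A - A = {a - a' : a, a' ∈ A}.
Compute a - a' for each ordered pair (a, a'):
a = -4: -4--4=0, -4-4=-8, -4-5=-9, -4-6=-10
a = 4: 4--4=8, 4-4=0, 4-5=-1, 4-6=-2
a = 5: 5--4=9, 5-4=1, 5-5=0, 5-6=-1
a = 6: 6--4=10, 6-4=2, 6-5=1, 6-6=0
Collecting distinct values (and noting 0 appears from a-a):
A - A = {-10, -9, -8, -2, -1, 0, 1, 2, 8, 9, 10}
|A - A| = 11

A - A = {-10, -9, -8, -2, -1, 0, 1, 2, 8, 9, 10}


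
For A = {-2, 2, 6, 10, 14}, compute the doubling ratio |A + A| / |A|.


|A| = 5.
Compute A + A by enumerating all 25 pairs.
A + A = {-4, 0, 4, 8, 12, 16, 20, 24, 28}, so |A + A| = 9.
K = |A + A| / |A| = 9/5 (already in lowest terms) ≈ 1.8000.
Reference: AP of size 5 gives K = 9/5 ≈ 1.8000; a fully generic set of size 5 gives K ≈ 3.0000.

|A| = 5, |A + A| = 9, K = 9/5.


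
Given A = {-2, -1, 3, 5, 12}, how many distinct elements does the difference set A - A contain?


A - A = {a - a' : a, a' ∈ A}; |A| = 5.
Bounds: 2|A|-1 ≤ |A - A| ≤ |A|² - |A| + 1, i.e. 9 ≤ |A - A| ≤ 21.
Note: 0 ∈ A - A always (from a - a). The set is symmetric: if d ∈ A - A then -d ∈ A - A.
Enumerate nonzero differences d = a - a' with a > a' (then include -d):
Positive differences: {1, 2, 4, 5, 6, 7, 9, 13, 14}
Full difference set: {0} ∪ (positive diffs) ∪ (negative diffs).
|A - A| = 1 + 2·9 = 19 (matches direct enumeration: 19).

|A - A| = 19


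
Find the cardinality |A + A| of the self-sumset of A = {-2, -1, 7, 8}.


A + A = {a + a' : a, a' ∈ A}; |A| = 4.
General bounds: 2|A| - 1 ≤ |A + A| ≤ |A|(|A|+1)/2, i.e. 7 ≤ |A + A| ≤ 10.
Lower bound 2|A|-1 is attained iff A is an arithmetic progression.
Enumerate sums a + a' for a ≤ a' (symmetric, so this suffices):
a = -2: -2+-2=-4, -2+-1=-3, -2+7=5, -2+8=6
a = -1: -1+-1=-2, -1+7=6, -1+8=7
a = 7: 7+7=14, 7+8=15
a = 8: 8+8=16
Distinct sums: {-4, -3, -2, 5, 6, 7, 14, 15, 16}
|A + A| = 9

|A + A| = 9


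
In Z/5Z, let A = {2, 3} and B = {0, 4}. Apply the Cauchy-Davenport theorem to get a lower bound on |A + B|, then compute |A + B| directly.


Cauchy-Davenport: |A + B| ≥ min(p, |A| + |B| - 1) for A, B nonempty in Z/pZ.
|A| = 2, |B| = 2, p = 5.
CD lower bound = min(5, 2 + 2 - 1) = min(5, 3) = 3.
Compute A + B mod 5 directly:
a = 2: 2+0=2, 2+4=1
a = 3: 3+0=3, 3+4=2
A + B = {1, 2, 3}, so |A + B| = 3.
Verify: 3 ≥ 3? Yes ✓.

CD lower bound = 3, actual |A + B| = 3.


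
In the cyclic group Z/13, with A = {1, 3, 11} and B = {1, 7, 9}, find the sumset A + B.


Work in Z/13Z: reduce every sum a + b modulo 13.
Enumerate all 9 pairs:
a = 1: 1+1=2, 1+7=8, 1+9=10
a = 3: 3+1=4, 3+7=10, 3+9=12
a = 11: 11+1=12, 11+7=5, 11+9=7
Distinct residues collected: {2, 4, 5, 7, 8, 10, 12}
|A + B| = 7 (out of 13 total residues).

A + B = {2, 4, 5, 7, 8, 10, 12}


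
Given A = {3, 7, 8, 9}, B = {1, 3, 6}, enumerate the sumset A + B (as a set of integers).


A + B = {a + b : a ∈ A, b ∈ B}.
Enumerate all |A|·|B| = 4·3 = 12 pairs (a, b) and collect distinct sums.
a = 3: 3+1=4, 3+3=6, 3+6=9
a = 7: 7+1=8, 7+3=10, 7+6=13
a = 8: 8+1=9, 8+3=11, 8+6=14
a = 9: 9+1=10, 9+3=12, 9+6=15
Collecting distinct sums: A + B = {4, 6, 8, 9, 10, 11, 12, 13, 14, 15}
|A + B| = 10

A + B = {4, 6, 8, 9, 10, 11, 12, 13, 14, 15}


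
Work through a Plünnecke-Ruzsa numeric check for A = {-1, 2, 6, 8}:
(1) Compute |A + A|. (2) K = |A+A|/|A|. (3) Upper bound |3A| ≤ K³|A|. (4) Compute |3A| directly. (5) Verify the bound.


|A| = 4.
Step 1: Compute A + A by enumerating all 16 pairs.
A + A = {-2, 1, 4, 5, 7, 8, 10, 12, 14, 16}, so |A + A| = 10.
Step 2: Doubling constant K = |A + A|/|A| = 10/4 = 10/4 ≈ 2.5000.
Step 3: Plünnecke-Ruzsa gives |3A| ≤ K³·|A| = (2.5000)³ · 4 ≈ 62.5000.
Step 4: Compute 3A = A + A + A directly by enumerating all triples (a,b,c) ∈ A³; |3A| = 18.
Step 5: Check 18 ≤ 62.5000? Yes ✓.

K = 10/4, Plünnecke-Ruzsa bound K³|A| ≈ 62.5000, |3A| = 18, inequality holds.


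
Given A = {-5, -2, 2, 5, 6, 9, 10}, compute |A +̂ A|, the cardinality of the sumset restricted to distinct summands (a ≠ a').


Restricted sumset: A +̂ A = {a + a' : a ∈ A, a' ∈ A, a ≠ a'}.
Equivalently, take A + A and drop any sum 2a that is achievable ONLY as a + a for a ∈ A (i.e. sums representable only with equal summands).
Enumerate pairs (a, a') with a < a' (symmetric, so each unordered pair gives one sum; this covers all a ≠ a'):
  -5 + -2 = -7
  -5 + 2 = -3
  -5 + 5 = 0
  -5 + 6 = 1
  -5 + 9 = 4
  -5 + 10 = 5
  -2 + 2 = 0
  -2 + 5 = 3
  -2 + 6 = 4
  -2 + 9 = 7
  -2 + 10 = 8
  2 + 5 = 7
  2 + 6 = 8
  2 + 9 = 11
  2 + 10 = 12
  5 + 6 = 11
  5 + 9 = 14
  5 + 10 = 15
  6 + 9 = 15
  6 + 10 = 16
  9 + 10 = 19
Collected distinct sums: {-7, -3, 0, 1, 3, 4, 5, 7, 8, 11, 12, 14, 15, 16, 19}
|A +̂ A| = 15
(Reference bound: |A +̂ A| ≥ 2|A| - 3 for |A| ≥ 2, with |A| = 7 giving ≥ 11.)

|A +̂ A| = 15


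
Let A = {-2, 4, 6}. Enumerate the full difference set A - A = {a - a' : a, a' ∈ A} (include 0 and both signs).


A - A = {a - a' : a, a' ∈ A}.
Compute a - a' for each ordered pair (a, a'):
a = -2: -2--2=0, -2-4=-6, -2-6=-8
a = 4: 4--2=6, 4-4=0, 4-6=-2
a = 6: 6--2=8, 6-4=2, 6-6=0
Collecting distinct values (and noting 0 appears from a-a):
A - A = {-8, -6, -2, 0, 2, 6, 8}
|A - A| = 7

A - A = {-8, -6, -2, 0, 2, 6, 8}


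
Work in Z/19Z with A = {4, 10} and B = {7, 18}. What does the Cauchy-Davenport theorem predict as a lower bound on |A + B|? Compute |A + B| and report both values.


Cauchy-Davenport: |A + B| ≥ min(p, |A| + |B| - 1) for A, B nonempty in Z/pZ.
|A| = 2, |B| = 2, p = 19.
CD lower bound = min(19, 2 + 2 - 1) = min(19, 3) = 3.
Compute A + B mod 19 directly:
a = 4: 4+7=11, 4+18=3
a = 10: 10+7=17, 10+18=9
A + B = {3, 9, 11, 17}, so |A + B| = 4.
Verify: 4 ≥ 3? Yes ✓.

CD lower bound = 3, actual |A + B| = 4.


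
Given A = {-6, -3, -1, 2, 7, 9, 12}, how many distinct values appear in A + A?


A + A = {a + a' : a, a' ∈ A}; |A| = 7.
General bounds: 2|A| - 1 ≤ |A + A| ≤ |A|(|A|+1)/2, i.e. 13 ≤ |A + A| ≤ 28.
Lower bound 2|A|-1 is attained iff A is an arithmetic progression.
Enumerate sums a + a' for a ≤ a' (symmetric, so this suffices):
a = -6: -6+-6=-12, -6+-3=-9, -6+-1=-7, -6+2=-4, -6+7=1, -6+9=3, -6+12=6
a = -3: -3+-3=-6, -3+-1=-4, -3+2=-1, -3+7=4, -3+9=6, -3+12=9
a = -1: -1+-1=-2, -1+2=1, -1+7=6, -1+9=8, -1+12=11
a = 2: 2+2=4, 2+7=9, 2+9=11, 2+12=14
a = 7: 7+7=14, 7+9=16, 7+12=19
a = 9: 9+9=18, 9+12=21
a = 12: 12+12=24
Distinct sums: {-12, -9, -7, -6, -4, -2, -1, 1, 3, 4, 6, 8, 9, 11, 14, 16, 18, 19, 21, 24}
|A + A| = 20

|A + A| = 20


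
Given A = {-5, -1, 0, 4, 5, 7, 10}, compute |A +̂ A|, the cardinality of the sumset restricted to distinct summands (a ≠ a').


Restricted sumset: A +̂ A = {a + a' : a ∈ A, a' ∈ A, a ≠ a'}.
Equivalently, take A + A and drop any sum 2a that is achievable ONLY as a + a for a ∈ A (i.e. sums representable only with equal summands).
Enumerate pairs (a, a') with a < a' (symmetric, so each unordered pair gives one sum; this covers all a ≠ a'):
  -5 + -1 = -6
  -5 + 0 = -5
  -5 + 4 = -1
  -5 + 5 = 0
  -5 + 7 = 2
  -5 + 10 = 5
  -1 + 0 = -1
  -1 + 4 = 3
  -1 + 5 = 4
  -1 + 7 = 6
  -1 + 10 = 9
  0 + 4 = 4
  0 + 5 = 5
  0 + 7 = 7
  0 + 10 = 10
  4 + 5 = 9
  4 + 7 = 11
  4 + 10 = 14
  5 + 7 = 12
  5 + 10 = 15
  7 + 10 = 17
Collected distinct sums: {-6, -5, -1, 0, 2, 3, 4, 5, 6, 7, 9, 10, 11, 12, 14, 15, 17}
|A +̂ A| = 17
(Reference bound: |A +̂ A| ≥ 2|A| - 3 for |A| ≥ 2, with |A| = 7 giving ≥ 11.)

|A +̂ A| = 17


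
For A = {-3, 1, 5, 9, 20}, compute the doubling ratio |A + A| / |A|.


|A| = 5.
Compute A + A by enumerating all 25 pairs.
A + A = {-6, -2, 2, 6, 10, 14, 17, 18, 21, 25, 29, 40}, so |A + A| = 12.
K = |A + A| / |A| = 12/5 (already in lowest terms) ≈ 2.4000.
Reference: AP of size 5 gives K = 9/5 ≈ 1.8000; a fully generic set of size 5 gives K ≈ 3.0000.

|A| = 5, |A + A| = 12, K = 12/5.


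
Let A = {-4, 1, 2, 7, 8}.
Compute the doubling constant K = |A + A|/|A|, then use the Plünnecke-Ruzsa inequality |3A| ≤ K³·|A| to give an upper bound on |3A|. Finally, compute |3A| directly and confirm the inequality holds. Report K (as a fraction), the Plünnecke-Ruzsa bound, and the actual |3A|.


|A| = 5.
Step 1: Compute A + A by enumerating all 25 pairs.
A + A = {-8, -3, -2, 2, 3, 4, 8, 9, 10, 14, 15, 16}, so |A + A| = 12.
Step 2: Doubling constant K = |A + A|/|A| = 12/5 = 12/5 ≈ 2.4000.
Step 3: Plünnecke-Ruzsa gives |3A| ≤ K³·|A| = (2.4000)³ · 5 ≈ 69.1200.
Step 4: Compute 3A = A + A + A directly by enumerating all triples (a,b,c) ∈ A³; |3A| = 22.
Step 5: Check 22 ≤ 69.1200? Yes ✓.

K = 12/5, Plünnecke-Ruzsa bound K³|A| ≈ 69.1200, |3A| = 22, inequality holds.


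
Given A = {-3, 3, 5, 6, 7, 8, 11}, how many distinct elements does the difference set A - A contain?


A - A = {a - a' : a, a' ∈ A}; |A| = 7.
Bounds: 2|A|-1 ≤ |A - A| ≤ |A|² - |A| + 1, i.e. 13 ≤ |A - A| ≤ 43.
Note: 0 ∈ A - A always (from a - a). The set is symmetric: if d ∈ A - A then -d ∈ A - A.
Enumerate nonzero differences d = a - a' with a > a' (then include -d):
Positive differences: {1, 2, 3, 4, 5, 6, 8, 9, 10, 11, 14}
Full difference set: {0} ∪ (positive diffs) ∪ (negative diffs).
|A - A| = 1 + 2·11 = 23 (matches direct enumeration: 23).

|A - A| = 23


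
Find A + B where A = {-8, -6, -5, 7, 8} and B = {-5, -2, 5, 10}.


A + B = {a + b : a ∈ A, b ∈ B}.
Enumerate all |A|·|B| = 5·4 = 20 pairs (a, b) and collect distinct sums.
a = -8: -8+-5=-13, -8+-2=-10, -8+5=-3, -8+10=2
a = -6: -6+-5=-11, -6+-2=-8, -6+5=-1, -6+10=4
a = -5: -5+-5=-10, -5+-2=-7, -5+5=0, -5+10=5
a = 7: 7+-5=2, 7+-2=5, 7+5=12, 7+10=17
a = 8: 8+-5=3, 8+-2=6, 8+5=13, 8+10=18
Collecting distinct sums: A + B = {-13, -11, -10, -8, -7, -3, -1, 0, 2, 3, 4, 5, 6, 12, 13, 17, 18}
|A + B| = 17

A + B = {-13, -11, -10, -8, -7, -3, -1, 0, 2, 3, 4, 5, 6, 12, 13, 17, 18}


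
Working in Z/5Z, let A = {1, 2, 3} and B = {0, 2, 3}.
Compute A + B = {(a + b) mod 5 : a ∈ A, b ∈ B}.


Work in Z/5Z: reduce every sum a + b modulo 5.
Enumerate all 9 pairs:
a = 1: 1+0=1, 1+2=3, 1+3=4
a = 2: 2+0=2, 2+2=4, 2+3=0
a = 3: 3+0=3, 3+2=0, 3+3=1
Distinct residues collected: {0, 1, 2, 3, 4}
|A + B| = 5 (out of 5 total residues).

A + B = {0, 1, 2, 3, 4}


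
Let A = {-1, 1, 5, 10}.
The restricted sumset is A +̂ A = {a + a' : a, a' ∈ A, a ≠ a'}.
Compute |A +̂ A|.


Restricted sumset: A +̂ A = {a + a' : a ∈ A, a' ∈ A, a ≠ a'}.
Equivalently, take A + A and drop any sum 2a that is achievable ONLY as a + a for a ∈ A (i.e. sums representable only with equal summands).
Enumerate pairs (a, a') with a < a' (symmetric, so each unordered pair gives one sum; this covers all a ≠ a'):
  -1 + 1 = 0
  -1 + 5 = 4
  -1 + 10 = 9
  1 + 5 = 6
  1 + 10 = 11
  5 + 10 = 15
Collected distinct sums: {0, 4, 6, 9, 11, 15}
|A +̂ A| = 6
(Reference bound: |A +̂ A| ≥ 2|A| - 3 for |A| ≥ 2, with |A| = 4 giving ≥ 5.)

|A +̂ A| = 6


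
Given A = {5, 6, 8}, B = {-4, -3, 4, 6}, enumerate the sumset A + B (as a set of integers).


A + B = {a + b : a ∈ A, b ∈ B}.
Enumerate all |A|·|B| = 3·4 = 12 pairs (a, b) and collect distinct sums.
a = 5: 5+-4=1, 5+-3=2, 5+4=9, 5+6=11
a = 6: 6+-4=2, 6+-3=3, 6+4=10, 6+6=12
a = 8: 8+-4=4, 8+-3=5, 8+4=12, 8+6=14
Collecting distinct sums: A + B = {1, 2, 3, 4, 5, 9, 10, 11, 12, 14}
|A + B| = 10

A + B = {1, 2, 3, 4, 5, 9, 10, 11, 12, 14}


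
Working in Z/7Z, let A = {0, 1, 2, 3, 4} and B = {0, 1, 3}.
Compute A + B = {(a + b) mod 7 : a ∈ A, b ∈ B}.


Work in Z/7Z: reduce every sum a + b modulo 7.
Enumerate all 15 pairs:
a = 0: 0+0=0, 0+1=1, 0+3=3
a = 1: 1+0=1, 1+1=2, 1+3=4
a = 2: 2+0=2, 2+1=3, 2+3=5
a = 3: 3+0=3, 3+1=4, 3+3=6
a = 4: 4+0=4, 4+1=5, 4+3=0
Distinct residues collected: {0, 1, 2, 3, 4, 5, 6}
|A + B| = 7 (out of 7 total residues).

A + B = {0, 1, 2, 3, 4, 5, 6}


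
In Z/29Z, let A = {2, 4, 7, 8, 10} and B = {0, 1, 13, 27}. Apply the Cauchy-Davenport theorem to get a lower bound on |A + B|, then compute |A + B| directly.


Cauchy-Davenport: |A + B| ≥ min(p, |A| + |B| - 1) for A, B nonempty in Z/pZ.
|A| = 5, |B| = 4, p = 29.
CD lower bound = min(29, 5 + 4 - 1) = min(29, 8) = 8.
Compute A + B mod 29 directly:
a = 2: 2+0=2, 2+1=3, 2+13=15, 2+27=0
a = 4: 4+0=4, 4+1=5, 4+13=17, 4+27=2
a = 7: 7+0=7, 7+1=8, 7+13=20, 7+27=5
a = 8: 8+0=8, 8+1=9, 8+13=21, 8+27=6
a = 10: 10+0=10, 10+1=11, 10+13=23, 10+27=8
A + B = {0, 2, 3, 4, 5, 6, 7, 8, 9, 10, 11, 15, 17, 20, 21, 23}, so |A + B| = 16.
Verify: 16 ≥ 8? Yes ✓.

CD lower bound = 8, actual |A + B| = 16.


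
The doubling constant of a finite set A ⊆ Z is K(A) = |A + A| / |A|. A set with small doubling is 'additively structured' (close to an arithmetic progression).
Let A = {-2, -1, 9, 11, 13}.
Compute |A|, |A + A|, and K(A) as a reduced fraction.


|A| = 5.
Compute A + A by enumerating all 25 pairs.
A + A = {-4, -3, -2, 7, 8, 9, 10, 11, 12, 18, 20, 22, 24, 26}, so |A + A| = 14.
K = |A + A| / |A| = 14/5 (already in lowest terms) ≈ 2.8000.
Reference: AP of size 5 gives K = 9/5 ≈ 1.8000; a fully generic set of size 5 gives K ≈ 3.0000.

|A| = 5, |A + A| = 14, K = 14/5.


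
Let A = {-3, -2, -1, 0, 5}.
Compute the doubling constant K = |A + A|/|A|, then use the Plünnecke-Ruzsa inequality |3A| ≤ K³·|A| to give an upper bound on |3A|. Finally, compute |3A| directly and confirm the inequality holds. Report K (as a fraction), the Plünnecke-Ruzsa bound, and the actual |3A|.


|A| = 5.
Step 1: Compute A + A by enumerating all 25 pairs.
A + A = {-6, -5, -4, -3, -2, -1, 0, 2, 3, 4, 5, 10}, so |A + A| = 12.
Step 2: Doubling constant K = |A + A|/|A| = 12/5 = 12/5 ≈ 2.4000.
Step 3: Plünnecke-Ruzsa gives |3A| ≤ K³·|A| = (2.4000)³ · 5 ≈ 69.1200.
Step 4: Compute 3A = A + A + A directly by enumerating all triples (a,b,c) ∈ A³; |3A| = 20.
Step 5: Check 20 ≤ 69.1200? Yes ✓.

K = 12/5, Plünnecke-Ruzsa bound K³|A| ≈ 69.1200, |3A| = 20, inequality holds.


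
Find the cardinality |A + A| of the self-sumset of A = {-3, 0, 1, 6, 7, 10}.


A + A = {a + a' : a, a' ∈ A}; |A| = 6.
General bounds: 2|A| - 1 ≤ |A + A| ≤ |A|(|A|+1)/2, i.e. 11 ≤ |A + A| ≤ 21.
Lower bound 2|A|-1 is attained iff A is an arithmetic progression.
Enumerate sums a + a' for a ≤ a' (symmetric, so this suffices):
a = -3: -3+-3=-6, -3+0=-3, -3+1=-2, -3+6=3, -3+7=4, -3+10=7
a = 0: 0+0=0, 0+1=1, 0+6=6, 0+7=7, 0+10=10
a = 1: 1+1=2, 1+6=7, 1+7=8, 1+10=11
a = 6: 6+6=12, 6+7=13, 6+10=16
a = 7: 7+7=14, 7+10=17
a = 10: 10+10=20
Distinct sums: {-6, -3, -2, 0, 1, 2, 3, 4, 6, 7, 8, 10, 11, 12, 13, 14, 16, 17, 20}
|A + A| = 19

|A + A| = 19


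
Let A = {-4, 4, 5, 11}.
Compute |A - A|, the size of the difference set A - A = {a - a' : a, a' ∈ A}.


A - A = {a - a' : a, a' ∈ A}; |A| = 4.
Bounds: 2|A|-1 ≤ |A - A| ≤ |A|² - |A| + 1, i.e. 7 ≤ |A - A| ≤ 13.
Note: 0 ∈ A - A always (from a - a). The set is symmetric: if d ∈ A - A then -d ∈ A - A.
Enumerate nonzero differences d = a - a' with a > a' (then include -d):
Positive differences: {1, 6, 7, 8, 9, 15}
Full difference set: {0} ∪ (positive diffs) ∪ (negative diffs).
|A - A| = 1 + 2·6 = 13 (matches direct enumeration: 13).

|A - A| = 13


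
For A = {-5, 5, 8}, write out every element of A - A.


A - A = {a - a' : a, a' ∈ A}.
Compute a - a' for each ordered pair (a, a'):
a = -5: -5--5=0, -5-5=-10, -5-8=-13
a = 5: 5--5=10, 5-5=0, 5-8=-3
a = 8: 8--5=13, 8-5=3, 8-8=0
Collecting distinct values (and noting 0 appears from a-a):
A - A = {-13, -10, -3, 0, 3, 10, 13}
|A - A| = 7

A - A = {-13, -10, -3, 0, 3, 10, 13}


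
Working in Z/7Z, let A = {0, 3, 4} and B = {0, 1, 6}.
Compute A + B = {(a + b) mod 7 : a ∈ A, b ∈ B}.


Work in Z/7Z: reduce every sum a + b modulo 7.
Enumerate all 9 pairs:
a = 0: 0+0=0, 0+1=1, 0+6=6
a = 3: 3+0=3, 3+1=4, 3+6=2
a = 4: 4+0=4, 4+1=5, 4+6=3
Distinct residues collected: {0, 1, 2, 3, 4, 5, 6}
|A + B| = 7 (out of 7 total residues).

A + B = {0, 1, 2, 3, 4, 5, 6}


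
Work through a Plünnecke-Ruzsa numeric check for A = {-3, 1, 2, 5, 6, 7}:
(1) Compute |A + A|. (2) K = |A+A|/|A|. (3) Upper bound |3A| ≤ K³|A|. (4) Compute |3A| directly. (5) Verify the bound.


|A| = 6.
Step 1: Compute A + A by enumerating all 36 pairs.
A + A = {-6, -2, -1, 2, 3, 4, 6, 7, 8, 9, 10, 11, 12, 13, 14}, so |A + A| = 15.
Step 2: Doubling constant K = |A + A|/|A| = 15/6 = 15/6 ≈ 2.5000.
Step 3: Plünnecke-Ruzsa gives |3A| ≤ K³·|A| = (2.5000)³ · 6 ≈ 93.7500.
Step 4: Compute 3A = A + A + A directly by enumerating all triples (a,b,c) ∈ A³; |3A| = 25.
Step 5: Check 25 ≤ 93.7500? Yes ✓.

K = 15/6, Plünnecke-Ruzsa bound K³|A| ≈ 93.7500, |3A| = 25, inequality holds.


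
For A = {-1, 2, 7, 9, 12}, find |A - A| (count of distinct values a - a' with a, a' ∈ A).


A - A = {a - a' : a, a' ∈ A}; |A| = 5.
Bounds: 2|A|-1 ≤ |A - A| ≤ |A|² - |A| + 1, i.e. 9 ≤ |A - A| ≤ 21.
Note: 0 ∈ A - A always (from a - a). The set is symmetric: if d ∈ A - A then -d ∈ A - A.
Enumerate nonzero differences d = a - a' with a > a' (then include -d):
Positive differences: {2, 3, 5, 7, 8, 10, 13}
Full difference set: {0} ∪ (positive diffs) ∪ (negative diffs).
|A - A| = 1 + 2·7 = 15 (matches direct enumeration: 15).

|A - A| = 15


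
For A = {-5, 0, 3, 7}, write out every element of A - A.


A - A = {a - a' : a, a' ∈ A}.
Compute a - a' for each ordered pair (a, a'):
a = -5: -5--5=0, -5-0=-5, -5-3=-8, -5-7=-12
a = 0: 0--5=5, 0-0=0, 0-3=-3, 0-7=-7
a = 3: 3--5=8, 3-0=3, 3-3=0, 3-7=-4
a = 7: 7--5=12, 7-0=7, 7-3=4, 7-7=0
Collecting distinct values (and noting 0 appears from a-a):
A - A = {-12, -8, -7, -5, -4, -3, 0, 3, 4, 5, 7, 8, 12}
|A - A| = 13

A - A = {-12, -8, -7, -5, -4, -3, 0, 3, 4, 5, 7, 8, 12}


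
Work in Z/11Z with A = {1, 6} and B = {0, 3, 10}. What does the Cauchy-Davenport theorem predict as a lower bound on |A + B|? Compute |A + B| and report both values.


Cauchy-Davenport: |A + B| ≥ min(p, |A| + |B| - 1) for A, B nonempty in Z/pZ.
|A| = 2, |B| = 3, p = 11.
CD lower bound = min(11, 2 + 3 - 1) = min(11, 4) = 4.
Compute A + B mod 11 directly:
a = 1: 1+0=1, 1+3=4, 1+10=0
a = 6: 6+0=6, 6+3=9, 6+10=5
A + B = {0, 1, 4, 5, 6, 9}, so |A + B| = 6.
Verify: 6 ≥ 4? Yes ✓.

CD lower bound = 4, actual |A + B| = 6.


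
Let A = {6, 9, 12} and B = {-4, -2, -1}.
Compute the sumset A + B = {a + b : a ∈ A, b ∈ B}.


A + B = {a + b : a ∈ A, b ∈ B}.
Enumerate all |A|·|B| = 3·3 = 9 pairs (a, b) and collect distinct sums.
a = 6: 6+-4=2, 6+-2=4, 6+-1=5
a = 9: 9+-4=5, 9+-2=7, 9+-1=8
a = 12: 12+-4=8, 12+-2=10, 12+-1=11
Collecting distinct sums: A + B = {2, 4, 5, 7, 8, 10, 11}
|A + B| = 7

A + B = {2, 4, 5, 7, 8, 10, 11}


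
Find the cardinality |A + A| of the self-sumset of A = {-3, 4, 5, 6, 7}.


A + A = {a + a' : a, a' ∈ A}; |A| = 5.
General bounds: 2|A| - 1 ≤ |A + A| ≤ |A|(|A|+1)/2, i.e. 9 ≤ |A + A| ≤ 15.
Lower bound 2|A|-1 is attained iff A is an arithmetic progression.
Enumerate sums a + a' for a ≤ a' (symmetric, so this suffices):
a = -3: -3+-3=-6, -3+4=1, -3+5=2, -3+6=3, -3+7=4
a = 4: 4+4=8, 4+5=9, 4+6=10, 4+7=11
a = 5: 5+5=10, 5+6=11, 5+7=12
a = 6: 6+6=12, 6+7=13
a = 7: 7+7=14
Distinct sums: {-6, 1, 2, 3, 4, 8, 9, 10, 11, 12, 13, 14}
|A + A| = 12

|A + A| = 12


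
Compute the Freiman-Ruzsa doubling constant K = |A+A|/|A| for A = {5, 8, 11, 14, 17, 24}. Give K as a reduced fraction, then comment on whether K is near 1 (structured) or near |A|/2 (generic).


|A| = 6.
Compute A + A by enumerating all 36 pairs.
A + A = {10, 13, 16, 19, 22, 25, 28, 29, 31, 32, 34, 35, 38, 41, 48}, so |A + A| = 15.
K = |A + A| / |A| = 15/6 = 5/2 ≈ 2.5000.
Reference: AP of size 6 gives K = 11/6 ≈ 1.8333; a fully generic set of size 6 gives K ≈ 3.5000.

|A| = 6, |A + A| = 15, K = 15/6 = 5/2.


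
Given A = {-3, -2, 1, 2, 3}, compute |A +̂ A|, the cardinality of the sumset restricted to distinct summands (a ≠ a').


Restricted sumset: A +̂ A = {a + a' : a ∈ A, a' ∈ A, a ≠ a'}.
Equivalently, take A + A and drop any sum 2a that is achievable ONLY as a + a for a ∈ A (i.e. sums representable only with equal summands).
Enumerate pairs (a, a') with a < a' (symmetric, so each unordered pair gives one sum; this covers all a ≠ a'):
  -3 + -2 = -5
  -3 + 1 = -2
  -3 + 2 = -1
  -3 + 3 = 0
  -2 + 1 = -1
  -2 + 2 = 0
  -2 + 3 = 1
  1 + 2 = 3
  1 + 3 = 4
  2 + 3 = 5
Collected distinct sums: {-5, -2, -1, 0, 1, 3, 4, 5}
|A +̂ A| = 8
(Reference bound: |A +̂ A| ≥ 2|A| - 3 for |A| ≥ 2, with |A| = 5 giving ≥ 7.)

|A +̂ A| = 8


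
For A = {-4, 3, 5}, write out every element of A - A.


A - A = {a - a' : a, a' ∈ A}.
Compute a - a' for each ordered pair (a, a'):
a = -4: -4--4=0, -4-3=-7, -4-5=-9
a = 3: 3--4=7, 3-3=0, 3-5=-2
a = 5: 5--4=9, 5-3=2, 5-5=0
Collecting distinct values (and noting 0 appears from a-a):
A - A = {-9, -7, -2, 0, 2, 7, 9}
|A - A| = 7

A - A = {-9, -7, -2, 0, 2, 7, 9}


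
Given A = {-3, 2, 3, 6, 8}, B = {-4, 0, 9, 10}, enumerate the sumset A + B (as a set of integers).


A + B = {a + b : a ∈ A, b ∈ B}.
Enumerate all |A|·|B| = 5·4 = 20 pairs (a, b) and collect distinct sums.
a = -3: -3+-4=-7, -3+0=-3, -3+9=6, -3+10=7
a = 2: 2+-4=-2, 2+0=2, 2+9=11, 2+10=12
a = 3: 3+-4=-1, 3+0=3, 3+9=12, 3+10=13
a = 6: 6+-4=2, 6+0=6, 6+9=15, 6+10=16
a = 8: 8+-4=4, 8+0=8, 8+9=17, 8+10=18
Collecting distinct sums: A + B = {-7, -3, -2, -1, 2, 3, 4, 6, 7, 8, 11, 12, 13, 15, 16, 17, 18}
|A + B| = 17

A + B = {-7, -3, -2, -1, 2, 3, 4, 6, 7, 8, 11, 12, 13, 15, 16, 17, 18}


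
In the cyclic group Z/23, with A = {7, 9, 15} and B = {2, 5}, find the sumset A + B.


Work in Z/23Z: reduce every sum a + b modulo 23.
Enumerate all 6 pairs:
a = 7: 7+2=9, 7+5=12
a = 9: 9+2=11, 9+5=14
a = 15: 15+2=17, 15+5=20
Distinct residues collected: {9, 11, 12, 14, 17, 20}
|A + B| = 6 (out of 23 total residues).

A + B = {9, 11, 12, 14, 17, 20}


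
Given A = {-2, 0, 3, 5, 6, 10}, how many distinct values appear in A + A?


A + A = {a + a' : a, a' ∈ A}; |A| = 6.
General bounds: 2|A| - 1 ≤ |A + A| ≤ |A|(|A|+1)/2, i.e. 11 ≤ |A + A| ≤ 21.
Lower bound 2|A|-1 is attained iff A is an arithmetic progression.
Enumerate sums a + a' for a ≤ a' (symmetric, so this suffices):
a = -2: -2+-2=-4, -2+0=-2, -2+3=1, -2+5=3, -2+6=4, -2+10=8
a = 0: 0+0=0, 0+3=3, 0+5=5, 0+6=6, 0+10=10
a = 3: 3+3=6, 3+5=8, 3+6=9, 3+10=13
a = 5: 5+5=10, 5+6=11, 5+10=15
a = 6: 6+6=12, 6+10=16
a = 10: 10+10=20
Distinct sums: {-4, -2, 0, 1, 3, 4, 5, 6, 8, 9, 10, 11, 12, 13, 15, 16, 20}
|A + A| = 17

|A + A| = 17


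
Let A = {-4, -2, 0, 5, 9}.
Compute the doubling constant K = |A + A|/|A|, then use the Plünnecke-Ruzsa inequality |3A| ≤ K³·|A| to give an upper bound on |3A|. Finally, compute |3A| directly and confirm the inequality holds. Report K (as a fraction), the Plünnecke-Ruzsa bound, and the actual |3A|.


|A| = 5.
Step 1: Compute A + A by enumerating all 25 pairs.
A + A = {-8, -6, -4, -2, 0, 1, 3, 5, 7, 9, 10, 14, 18}, so |A + A| = 13.
Step 2: Doubling constant K = |A + A|/|A| = 13/5 = 13/5 ≈ 2.6000.
Step 3: Plünnecke-Ruzsa gives |3A| ≤ K³·|A| = (2.6000)³ · 5 ≈ 87.8800.
Step 4: Compute 3A = A + A + A directly by enumerating all triples (a,b,c) ∈ A³; |3A| = 25.
Step 5: Check 25 ≤ 87.8800? Yes ✓.

K = 13/5, Plünnecke-Ruzsa bound K³|A| ≈ 87.8800, |3A| = 25, inequality holds.


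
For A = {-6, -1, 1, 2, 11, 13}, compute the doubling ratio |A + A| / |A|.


|A| = 6.
Compute A + A by enumerating all 36 pairs.
A + A = {-12, -7, -5, -4, -2, 0, 1, 2, 3, 4, 5, 7, 10, 12, 13, 14, 15, 22, 24, 26}, so |A + A| = 20.
K = |A + A| / |A| = 20/6 = 10/3 ≈ 3.3333.
Reference: AP of size 6 gives K = 11/6 ≈ 1.8333; a fully generic set of size 6 gives K ≈ 3.5000.

|A| = 6, |A + A| = 20, K = 20/6 = 10/3.


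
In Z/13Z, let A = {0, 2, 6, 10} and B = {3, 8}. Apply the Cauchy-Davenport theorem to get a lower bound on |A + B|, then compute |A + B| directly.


Cauchy-Davenport: |A + B| ≥ min(p, |A| + |B| - 1) for A, B nonempty in Z/pZ.
|A| = 4, |B| = 2, p = 13.
CD lower bound = min(13, 4 + 2 - 1) = min(13, 5) = 5.
Compute A + B mod 13 directly:
a = 0: 0+3=3, 0+8=8
a = 2: 2+3=5, 2+8=10
a = 6: 6+3=9, 6+8=1
a = 10: 10+3=0, 10+8=5
A + B = {0, 1, 3, 5, 8, 9, 10}, so |A + B| = 7.
Verify: 7 ≥ 5? Yes ✓.

CD lower bound = 5, actual |A + B| = 7.


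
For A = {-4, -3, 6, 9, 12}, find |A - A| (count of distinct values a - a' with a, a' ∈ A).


A - A = {a - a' : a, a' ∈ A}; |A| = 5.
Bounds: 2|A|-1 ≤ |A - A| ≤ |A|² - |A| + 1, i.e. 9 ≤ |A - A| ≤ 21.
Note: 0 ∈ A - A always (from a - a). The set is symmetric: if d ∈ A - A then -d ∈ A - A.
Enumerate nonzero differences d = a - a' with a > a' (then include -d):
Positive differences: {1, 3, 6, 9, 10, 12, 13, 15, 16}
Full difference set: {0} ∪ (positive diffs) ∪ (negative diffs).
|A - A| = 1 + 2·9 = 19 (matches direct enumeration: 19).

|A - A| = 19


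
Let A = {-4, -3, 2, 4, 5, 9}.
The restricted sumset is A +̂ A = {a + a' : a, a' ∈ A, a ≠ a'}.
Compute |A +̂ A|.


Restricted sumset: A +̂ A = {a + a' : a ∈ A, a' ∈ A, a ≠ a'}.
Equivalently, take A + A and drop any sum 2a that is achievable ONLY as a + a for a ∈ A (i.e. sums representable only with equal summands).
Enumerate pairs (a, a') with a < a' (symmetric, so each unordered pair gives one sum; this covers all a ≠ a'):
  -4 + -3 = -7
  -4 + 2 = -2
  -4 + 4 = 0
  -4 + 5 = 1
  -4 + 9 = 5
  -3 + 2 = -1
  -3 + 4 = 1
  -3 + 5 = 2
  -3 + 9 = 6
  2 + 4 = 6
  2 + 5 = 7
  2 + 9 = 11
  4 + 5 = 9
  4 + 9 = 13
  5 + 9 = 14
Collected distinct sums: {-7, -2, -1, 0, 1, 2, 5, 6, 7, 9, 11, 13, 14}
|A +̂ A| = 13
(Reference bound: |A +̂ A| ≥ 2|A| - 3 for |A| ≥ 2, with |A| = 6 giving ≥ 9.)

|A +̂ A| = 13


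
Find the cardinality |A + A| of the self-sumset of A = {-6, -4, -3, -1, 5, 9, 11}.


A + A = {a + a' : a, a' ∈ A}; |A| = 7.
General bounds: 2|A| - 1 ≤ |A + A| ≤ |A|(|A|+1)/2, i.e. 13 ≤ |A + A| ≤ 28.
Lower bound 2|A|-1 is attained iff A is an arithmetic progression.
Enumerate sums a + a' for a ≤ a' (symmetric, so this suffices):
a = -6: -6+-6=-12, -6+-4=-10, -6+-3=-9, -6+-1=-7, -6+5=-1, -6+9=3, -6+11=5
a = -4: -4+-4=-8, -4+-3=-7, -4+-1=-5, -4+5=1, -4+9=5, -4+11=7
a = -3: -3+-3=-6, -3+-1=-4, -3+5=2, -3+9=6, -3+11=8
a = -1: -1+-1=-2, -1+5=4, -1+9=8, -1+11=10
a = 5: 5+5=10, 5+9=14, 5+11=16
a = 9: 9+9=18, 9+11=20
a = 11: 11+11=22
Distinct sums: {-12, -10, -9, -8, -7, -6, -5, -4, -2, -1, 1, 2, 3, 4, 5, 6, 7, 8, 10, 14, 16, 18, 20, 22}
|A + A| = 24

|A + A| = 24


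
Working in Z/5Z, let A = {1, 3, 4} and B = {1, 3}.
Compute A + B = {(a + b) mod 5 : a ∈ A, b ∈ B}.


Work in Z/5Z: reduce every sum a + b modulo 5.
Enumerate all 6 pairs:
a = 1: 1+1=2, 1+3=4
a = 3: 3+1=4, 3+3=1
a = 4: 4+1=0, 4+3=2
Distinct residues collected: {0, 1, 2, 4}
|A + B| = 4 (out of 5 total residues).

A + B = {0, 1, 2, 4}


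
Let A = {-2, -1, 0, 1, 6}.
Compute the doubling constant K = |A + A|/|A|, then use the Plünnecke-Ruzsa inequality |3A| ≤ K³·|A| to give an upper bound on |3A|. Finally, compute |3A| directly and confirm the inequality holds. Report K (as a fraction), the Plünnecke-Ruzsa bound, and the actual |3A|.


|A| = 5.
Step 1: Compute A + A by enumerating all 25 pairs.
A + A = {-4, -3, -2, -1, 0, 1, 2, 4, 5, 6, 7, 12}, so |A + A| = 12.
Step 2: Doubling constant K = |A + A|/|A| = 12/5 = 12/5 ≈ 2.4000.
Step 3: Plünnecke-Ruzsa gives |3A| ≤ K³·|A| = (2.4000)³ · 5 ≈ 69.1200.
Step 4: Compute 3A = A + A + A directly by enumerating all triples (a,b,c) ∈ A³; |3A| = 20.
Step 5: Check 20 ≤ 69.1200? Yes ✓.

K = 12/5, Plünnecke-Ruzsa bound K³|A| ≈ 69.1200, |3A| = 20, inequality holds.


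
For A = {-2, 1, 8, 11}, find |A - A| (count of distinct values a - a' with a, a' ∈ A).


A - A = {a - a' : a, a' ∈ A}; |A| = 4.
Bounds: 2|A|-1 ≤ |A - A| ≤ |A|² - |A| + 1, i.e. 7 ≤ |A - A| ≤ 13.
Note: 0 ∈ A - A always (from a - a). The set is symmetric: if d ∈ A - A then -d ∈ A - A.
Enumerate nonzero differences d = a - a' with a > a' (then include -d):
Positive differences: {3, 7, 10, 13}
Full difference set: {0} ∪ (positive diffs) ∪ (negative diffs).
|A - A| = 1 + 2·4 = 9 (matches direct enumeration: 9).

|A - A| = 9


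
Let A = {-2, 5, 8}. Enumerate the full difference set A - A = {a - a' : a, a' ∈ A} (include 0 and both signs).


A - A = {a - a' : a, a' ∈ A}.
Compute a - a' for each ordered pair (a, a'):
a = -2: -2--2=0, -2-5=-7, -2-8=-10
a = 5: 5--2=7, 5-5=0, 5-8=-3
a = 8: 8--2=10, 8-5=3, 8-8=0
Collecting distinct values (and noting 0 appears from a-a):
A - A = {-10, -7, -3, 0, 3, 7, 10}
|A - A| = 7

A - A = {-10, -7, -3, 0, 3, 7, 10}


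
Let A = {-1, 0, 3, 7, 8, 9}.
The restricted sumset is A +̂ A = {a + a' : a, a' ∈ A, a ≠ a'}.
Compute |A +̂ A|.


Restricted sumset: A +̂ A = {a + a' : a ∈ A, a' ∈ A, a ≠ a'}.
Equivalently, take A + A and drop any sum 2a that is achievable ONLY as a + a for a ∈ A (i.e. sums representable only with equal summands).
Enumerate pairs (a, a') with a < a' (symmetric, so each unordered pair gives one sum; this covers all a ≠ a'):
  -1 + 0 = -1
  -1 + 3 = 2
  -1 + 7 = 6
  -1 + 8 = 7
  -1 + 9 = 8
  0 + 3 = 3
  0 + 7 = 7
  0 + 8 = 8
  0 + 9 = 9
  3 + 7 = 10
  3 + 8 = 11
  3 + 9 = 12
  7 + 8 = 15
  7 + 9 = 16
  8 + 9 = 17
Collected distinct sums: {-1, 2, 3, 6, 7, 8, 9, 10, 11, 12, 15, 16, 17}
|A +̂ A| = 13
(Reference bound: |A +̂ A| ≥ 2|A| - 3 for |A| ≥ 2, with |A| = 6 giving ≥ 9.)

|A +̂ A| = 13


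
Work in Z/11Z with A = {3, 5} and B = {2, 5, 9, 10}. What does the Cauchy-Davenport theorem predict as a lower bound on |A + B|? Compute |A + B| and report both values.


Cauchy-Davenport: |A + B| ≥ min(p, |A| + |B| - 1) for A, B nonempty in Z/pZ.
|A| = 2, |B| = 4, p = 11.
CD lower bound = min(11, 2 + 4 - 1) = min(11, 5) = 5.
Compute A + B mod 11 directly:
a = 3: 3+2=5, 3+5=8, 3+9=1, 3+10=2
a = 5: 5+2=7, 5+5=10, 5+9=3, 5+10=4
A + B = {1, 2, 3, 4, 5, 7, 8, 10}, so |A + B| = 8.
Verify: 8 ≥ 5? Yes ✓.

CD lower bound = 5, actual |A + B| = 8.


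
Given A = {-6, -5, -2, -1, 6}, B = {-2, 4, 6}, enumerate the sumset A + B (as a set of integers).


A + B = {a + b : a ∈ A, b ∈ B}.
Enumerate all |A|·|B| = 5·3 = 15 pairs (a, b) and collect distinct sums.
a = -6: -6+-2=-8, -6+4=-2, -6+6=0
a = -5: -5+-2=-7, -5+4=-1, -5+6=1
a = -2: -2+-2=-4, -2+4=2, -2+6=4
a = -1: -1+-2=-3, -1+4=3, -1+6=5
a = 6: 6+-2=4, 6+4=10, 6+6=12
Collecting distinct sums: A + B = {-8, -7, -4, -3, -2, -1, 0, 1, 2, 3, 4, 5, 10, 12}
|A + B| = 14

A + B = {-8, -7, -4, -3, -2, -1, 0, 1, 2, 3, 4, 5, 10, 12}


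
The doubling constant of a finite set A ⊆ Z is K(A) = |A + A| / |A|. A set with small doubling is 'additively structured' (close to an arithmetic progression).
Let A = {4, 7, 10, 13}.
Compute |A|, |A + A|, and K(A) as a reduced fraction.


|A| = 4.
Compute A + A by enumerating all 16 pairs.
A + A = {8, 11, 14, 17, 20, 23, 26}, so |A + A| = 7.
K = |A + A| / |A| = 7/4 (already in lowest terms) ≈ 1.7500.
Reference: AP of size 4 gives K = 7/4 ≈ 1.7500; a fully generic set of size 4 gives K ≈ 2.5000.

|A| = 4, |A + A| = 7, K = 7/4.


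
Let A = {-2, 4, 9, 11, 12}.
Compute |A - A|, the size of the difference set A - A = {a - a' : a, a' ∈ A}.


A - A = {a - a' : a, a' ∈ A}; |A| = 5.
Bounds: 2|A|-1 ≤ |A - A| ≤ |A|² - |A| + 1, i.e. 9 ≤ |A - A| ≤ 21.
Note: 0 ∈ A - A always (from a - a). The set is symmetric: if d ∈ A - A then -d ∈ A - A.
Enumerate nonzero differences d = a - a' with a > a' (then include -d):
Positive differences: {1, 2, 3, 5, 6, 7, 8, 11, 13, 14}
Full difference set: {0} ∪ (positive diffs) ∪ (negative diffs).
|A - A| = 1 + 2·10 = 21 (matches direct enumeration: 21).

|A - A| = 21


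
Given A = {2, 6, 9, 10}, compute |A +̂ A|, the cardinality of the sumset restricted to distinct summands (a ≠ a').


Restricted sumset: A +̂ A = {a + a' : a ∈ A, a' ∈ A, a ≠ a'}.
Equivalently, take A + A and drop any sum 2a that is achievable ONLY as a + a for a ∈ A (i.e. sums representable only with equal summands).
Enumerate pairs (a, a') with a < a' (symmetric, so each unordered pair gives one sum; this covers all a ≠ a'):
  2 + 6 = 8
  2 + 9 = 11
  2 + 10 = 12
  6 + 9 = 15
  6 + 10 = 16
  9 + 10 = 19
Collected distinct sums: {8, 11, 12, 15, 16, 19}
|A +̂ A| = 6
(Reference bound: |A +̂ A| ≥ 2|A| - 3 for |A| ≥ 2, with |A| = 4 giving ≥ 5.)

|A +̂ A| = 6


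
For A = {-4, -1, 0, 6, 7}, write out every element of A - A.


A - A = {a - a' : a, a' ∈ A}.
Compute a - a' for each ordered pair (a, a'):
a = -4: -4--4=0, -4--1=-3, -4-0=-4, -4-6=-10, -4-7=-11
a = -1: -1--4=3, -1--1=0, -1-0=-1, -1-6=-7, -1-7=-8
a = 0: 0--4=4, 0--1=1, 0-0=0, 0-6=-6, 0-7=-7
a = 6: 6--4=10, 6--1=7, 6-0=6, 6-6=0, 6-7=-1
a = 7: 7--4=11, 7--1=8, 7-0=7, 7-6=1, 7-7=0
Collecting distinct values (and noting 0 appears from a-a):
A - A = {-11, -10, -8, -7, -6, -4, -3, -1, 0, 1, 3, 4, 6, 7, 8, 10, 11}
|A - A| = 17

A - A = {-11, -10, -8, -7, -6, -4, -3, -1, 0, 1, 3, 4, 6, 7, 8, 10, 11}


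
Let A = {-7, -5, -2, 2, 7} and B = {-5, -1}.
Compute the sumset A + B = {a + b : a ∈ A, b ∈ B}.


A + B = {a + b : a ∈ A, b ∈ B}.
Enumerate all |A|·|B| = 5·2 = 10 pairs (a, b) and collect distinct sums.
a = -7: -7+-5=-12, -7+-1=-8
a = -5: -5+-5=-10, -5+-1=-6
a = -2: -2+-5=-7, -2+-1=-3
a = 2: 2+-5=-3, 2+-1=1
a = 7: 7+-5=2, 7+-1=6
Collecting distinct sums: A + B = {-12, -10, -8, -7, -6, -3, 1, 2, 6}
|A + B| = 9

A + B = {-12, -10, -8, -7, -6, -3, 1, 2, 6}


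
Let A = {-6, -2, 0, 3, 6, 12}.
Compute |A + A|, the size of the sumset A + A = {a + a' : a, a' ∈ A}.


A + A = {a + a' : a, a' ∈ A}; |A| = 6.
General bounds: 2|A| - 1 ≤ |A + A| ≤ |A|(|A|+1)/2, i.e. 11 ≤ |A + A| ≤ 21.
Lower bound 2|A|-1 is attained iff A is an arithmetic progression.
Enumerate sums a + a' for a ≤ a' (symmetric, so this suffices):
a = -6: -6+-6=-12, -6+-2=-8, -6+0=-6, -6+3=-3, -6+6=0, -6+12=6
a = -2: -2+-2=-4, -2+0=-2, -2+3=1, -2+6=4, -2+12=10
a = 0: 0+0=0, 0+3=3, 0+6=6, 0+12=12
a = 3: 3+3=6, 3+6=9, 3+12=15
a = 6: 6+6=12, 6+12=18
a = 12: 12+12=24
Distinct sums: {-12, -8, -6, -4, -3, -2, 0, 1, 3, 4, 6, 9, 10, 12, 15, 18, 24}
|A + A| = 17

|A + A| = 17


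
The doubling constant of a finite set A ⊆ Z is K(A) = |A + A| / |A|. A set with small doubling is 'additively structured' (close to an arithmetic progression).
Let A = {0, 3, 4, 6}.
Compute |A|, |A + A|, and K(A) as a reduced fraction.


|A| = 4.
Compute A + A by enumerating all 16 pairs.
A + A = {0, 3, 4, 6, 7, 8, 9, 10, 12}, so |A + A| = 9.
K = |A + A| / |A| = 9/4 (already in lowest terms) ≈ 2.2500.
Reference: AP of size 4 gives K = 7/4 ≈ 1.7500; a fully generic set of size 4 gives K ≈ 2.5000.

|A| = 4, |A + A| = 9, K = 9/4.


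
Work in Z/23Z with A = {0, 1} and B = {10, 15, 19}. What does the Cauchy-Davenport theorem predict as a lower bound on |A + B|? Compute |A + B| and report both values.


Cauchy-Davenport: |A + B| ≥ min(p, |A| + |B| - 1) for A, B nonempty in Z/pZ.
|A| = 2, |B| = 3, p = 23.
CD lower bound = min(23, 2 + 3 - 1) = min(23, 4) = 4.
Compute A + B mod 23 directly:
a = 0: 0+10=10, 0+15=15, 0+19=19
a = 1: 1+10=11, 1+15=16, 1+19=20
A + B = {10, 11, 15, 16, 19, 20}, so |A + B| = 6.
Verify: 6 ≥ 4? Yes ✓.

CD lower bound = 4, actual |A + B| = 6.


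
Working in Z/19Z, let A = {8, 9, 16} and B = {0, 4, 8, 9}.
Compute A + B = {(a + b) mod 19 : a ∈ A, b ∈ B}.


Work in Z/19Z: reduce every sum a + b modulo 19.
Enumerate all 12 pairs:
a = 8: 8+0=8, 8+4=12, 8+8=16, 8+9=17
a = 9: 9+0=9, 9+4=13, 9+8=17, 9+9=18
a = 16: 16+0=16, 16+4=1, 16+8=5, 16+9=6
Distinct residues collected: {1, 5, 6, 8, 9, 12, 13, 16, 17, 18}
|A + B| = 10 (out of 19 total residues).

A + B = {1, 5, 6, 8, 9, 12, 13, 16, 17, 18}


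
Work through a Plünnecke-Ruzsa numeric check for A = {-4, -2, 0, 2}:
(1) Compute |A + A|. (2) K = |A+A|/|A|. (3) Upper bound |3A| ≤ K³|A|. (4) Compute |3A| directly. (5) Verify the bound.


|A| = 4.
Step 1: Compute A + A by enumerating all 16 pairs.
A + A = {-8, -6, -4, -2, 0, 2, 4}, so |A + A| = 7.
Step 2: Doubling constant K = |A + A|/|A| = 7/4 = 7/4 ≈ 1.7500.
Step 3: Plünnecke-Ruzsa gives |3A| ≤ K³·|A| = (1.7500)³ · 4 ≈ 21.4375.
Step 4: Compute 3A = A + A + A directly by enumerating all triples (a,b,c) ∈ A³; |3A| = 10.
Step 5: Check 10 ≤ 21.4375? Yes ✓.

K = 7/4, Plünnecke-Ruzsa bound K³|A| ≈ 21.4375, |3A| = 10, inequality holds.


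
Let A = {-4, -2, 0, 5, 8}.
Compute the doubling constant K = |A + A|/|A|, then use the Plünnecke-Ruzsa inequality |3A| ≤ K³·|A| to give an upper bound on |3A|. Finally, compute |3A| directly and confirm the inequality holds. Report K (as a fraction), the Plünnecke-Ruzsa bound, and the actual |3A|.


|A| = 5.
Step 1: Compute A + A by enumerating all 25 pairs.
A + A = {-8, -6, -4, -2, 0, 1, 3, 4, 5, 6, 8, 10, 13, 16}, so |A + A| = 14.
Step 2: Doubling constant K = |A + A|/|A| = 14/5 = 14/5 ≈ 2.8000.
Step 3: Plünnecke-Ruzsa gives |3A| ≤ K³·|A| = (2.8000)³ · 5 ≈ 109.7600.
Step 4: Compute 3A = A + A + A directly by enumerating all triples (a,b,c) ∈ A³; |3A| = 27.
Step 5: Check 27 ≤ 109.7600? Yes ✓.

K = 14/5, Plünnecke-Ruzsa bound K³|A| ≈ 109.7600, |3A| = 27, inequality holds.


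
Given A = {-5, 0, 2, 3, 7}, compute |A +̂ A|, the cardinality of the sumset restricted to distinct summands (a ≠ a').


Restricted sumset: A +̂ A = {a + a' : a ∈ A, a' ∈ A, a ≠ a'}.
Equivalently, take A + A and drop any sum 2a that is achievable ONLY as a + a for a ∈ A (i.e. sums representable only with equal summands).
Enumerate pairs (a, a') with a < a' (symmetric, so each unordered pair gives one sum; this covers all a ≠ a'):
  -5 + 0 = -5
  -5 + 2 = -3
  -5 + 3 = -2
  -5 + 7 = 2
  0 + 2 = 2
  0 + 3 = 3
  0 + 7 = 7
  2 + 3 = 5
  2 + 7 = 9
  3 + 7 = 10
Collected distinct sums: {-5, -3, -2, 2, 3, 5, 7, 9, 10}
|A +̂ A| = 9
(Reference bound: |A +̂ A| ≥ 2|A| - 3 for |A| ≥ 2, with |A| = 5 giving ≥ 7.)

|A +̂ A| = 9


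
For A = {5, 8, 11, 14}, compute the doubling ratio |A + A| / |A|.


|A| = 4.
Compute A + A by enumerating all 16 pairs.
A + A = {10, 13, 16, 19, 22, 25, 28}, so |A + A| = 7.
K = |A + A| / |A| = 7/4 (already in lowest terms) ≈ 1.7500.
Reference: AP of size 4 gives K = 7/4 ≈ 1.7500; a fully generic set of size 4 gives K ≈ 2.5000.

|A| = 4, |A + A| = 7, K = 7/4.


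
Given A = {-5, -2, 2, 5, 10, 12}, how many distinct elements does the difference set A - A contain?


A - A = {a - a' : a, a' ∈ A}; |A| = 6.
Bounds: 2|A|-1 ≤ |A - A| ≤ |A|² - |A| + 1, i.e. 11 ≤ |A - A| ≤ 31.
Note: 0 ∈ A - A always (from a - a). The set is symmetric: if d ∈ A - A then -d ∈ A - A.
Enumerate nonzero differences d = a - a' with a > a' (then include -d):
Positive differences: {2, 3, 4, 5, 7, 8, 10, 12, 14, 15, 17}
Full difference set: {0} ∪ (positive diffs) ∪ (negative diffs).
|A - A| = 1 + 2·11 = 23 (matches direct enumeration: 23).

|A - A| = 23


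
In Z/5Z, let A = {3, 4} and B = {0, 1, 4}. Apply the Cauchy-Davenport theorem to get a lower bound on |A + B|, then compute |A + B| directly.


Cauchy-Davenport: |A + B| ≥ min(p, |A| + |B| - 1) for A, B nonempty in Z/pZ.
|A| = 2, |B| = 3, p = 5.
CD lower bound = min(5, 2 + 3 - 1) = min(5, 4) = 4.
Compute A + B mod 5 directly:
a = 3: 3+0=3, 3+1=4, 3+4=2
a = 4: 4+0=4, 4+1=0, 4+4=3
A + B = {0, 2, 3, 4}, so |A + B| = 4.
Verify: 4 ≥ 4? Yes ✓.

CD lower bound = 4, actual |A + B| = 4.


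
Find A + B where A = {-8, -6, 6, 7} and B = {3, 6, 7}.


A + B = {a + b : a ∈ A, b ∈ B}.
Enumerate all |A|·|B| = 4·3 = 12 pairs (a, b) and collect distinct sums.
a = -8: -8+3=-5, -8+6=-2, -8+7=-1
a = -6: -6+3=-3, -6+6=0, -6+7=1
a = 6: 6+3=9, 6+6=12, 6+7=13
a = 7: 7+3=10, 7+6=13, 7+7=14
Collecting distinct sums: A + B = {-5, -3, -2, -1, 0, 1, 9, 10, 12, 13, 14}
|A + B| = 11

A + B = {-5, -3, -2, -1, 0, 1, 9, 10, 12, 13, 14}


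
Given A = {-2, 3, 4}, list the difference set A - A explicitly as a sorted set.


A - A = {a - a' : a, a' ∈ A}.
Compute a - a' for each ordered pair (a, a'):
a = -2: -2--2=0, -2-3=-5, -2-4=-6
a = 3: 3--2=5, 3-3=0, 3-4=-1
a = 4: 4--2=6, 4-3=1, 4-4=0
Collecting distinct values (and noting 0 appears from a-a):
A - A = {-6, -5, -1, 0, 1, 5, 6}
|A - A| = 7

A - A = {-6, -5, -1, 0, 1, 5, 6}
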